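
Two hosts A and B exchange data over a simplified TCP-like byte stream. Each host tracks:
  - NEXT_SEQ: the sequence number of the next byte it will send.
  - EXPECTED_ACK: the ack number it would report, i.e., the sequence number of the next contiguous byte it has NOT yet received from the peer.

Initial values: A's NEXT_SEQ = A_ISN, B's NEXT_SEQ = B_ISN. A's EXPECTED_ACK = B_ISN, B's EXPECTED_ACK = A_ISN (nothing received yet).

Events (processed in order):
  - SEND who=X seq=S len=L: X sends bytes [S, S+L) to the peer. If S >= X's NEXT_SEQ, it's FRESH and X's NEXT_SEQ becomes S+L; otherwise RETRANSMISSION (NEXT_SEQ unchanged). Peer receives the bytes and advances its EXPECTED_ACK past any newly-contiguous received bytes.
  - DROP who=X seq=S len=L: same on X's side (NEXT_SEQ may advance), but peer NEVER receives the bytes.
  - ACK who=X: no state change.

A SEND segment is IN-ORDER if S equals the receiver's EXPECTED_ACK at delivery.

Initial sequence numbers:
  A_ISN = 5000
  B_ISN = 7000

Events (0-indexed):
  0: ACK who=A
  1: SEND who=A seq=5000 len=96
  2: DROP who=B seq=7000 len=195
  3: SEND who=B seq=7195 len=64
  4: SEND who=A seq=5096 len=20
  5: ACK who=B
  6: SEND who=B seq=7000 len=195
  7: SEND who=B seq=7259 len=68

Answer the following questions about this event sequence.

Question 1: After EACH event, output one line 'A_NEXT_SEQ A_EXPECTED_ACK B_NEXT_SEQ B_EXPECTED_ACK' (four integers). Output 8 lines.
5000 7000 7000 5000
5096 7000 7000 5096
5096 7000 7195 5096
5096 7000 7259 5096
5116 7000 7259 5116
5116 7000 7259 5116
5116 7259 7259 5116
5116 7327 7327 5116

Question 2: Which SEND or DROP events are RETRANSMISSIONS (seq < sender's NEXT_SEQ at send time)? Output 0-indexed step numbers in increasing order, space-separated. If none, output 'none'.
Answer: 6

Derivation:
Step 1: SEND seq=5000 -> fresh
Step 2: DROP seq=7000 -> fresh
Step 3: SEND seq=7195 -> fresh
Step 4: SEND seq=5096 -> fresh
Step 6: SEND seq=7000 -> retransmit
Step 7: SEND seq=7259 -> fresh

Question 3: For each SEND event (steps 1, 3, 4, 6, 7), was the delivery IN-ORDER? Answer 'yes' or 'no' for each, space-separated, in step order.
Step 1: SEND seq=5000 -> in-order
Step 3: SEND seq=7195 -> out-of-order
Step 4: SEND seq=5096 -> in-order
Step 6: SEND seq=7000 -> in-order
Step 7: SEND seq=7259 -> in-order

Answer: yes no yes yes yes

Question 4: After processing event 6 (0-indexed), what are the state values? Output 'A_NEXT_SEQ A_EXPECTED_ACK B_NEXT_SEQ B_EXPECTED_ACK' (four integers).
After event 0: A_seq=5000 A_ack=7000 B_seq=7000 B_ack=5000
After event 1: A_seq=5096 A_ack=7000 B_seq=7000 B_ack=5096
After event 2: A_seq=5096 A_ack=7000 B_seq=7195 B_ack=5096
After event 3: A_seq=5096 A_ack=7000 B_seq=7259 B_ack=5096
After event 4: A_seq=5116 A_ack=7000 B_seq=7259 B_ack=5116
After event 5: A_seq=5116 A_ack=7000 B_seq=7259 B_ack=5116
After event 6: A_seq=5116 A_ack=7259 B_seq=7259 B_ack=5116

5116 7259 7259 5116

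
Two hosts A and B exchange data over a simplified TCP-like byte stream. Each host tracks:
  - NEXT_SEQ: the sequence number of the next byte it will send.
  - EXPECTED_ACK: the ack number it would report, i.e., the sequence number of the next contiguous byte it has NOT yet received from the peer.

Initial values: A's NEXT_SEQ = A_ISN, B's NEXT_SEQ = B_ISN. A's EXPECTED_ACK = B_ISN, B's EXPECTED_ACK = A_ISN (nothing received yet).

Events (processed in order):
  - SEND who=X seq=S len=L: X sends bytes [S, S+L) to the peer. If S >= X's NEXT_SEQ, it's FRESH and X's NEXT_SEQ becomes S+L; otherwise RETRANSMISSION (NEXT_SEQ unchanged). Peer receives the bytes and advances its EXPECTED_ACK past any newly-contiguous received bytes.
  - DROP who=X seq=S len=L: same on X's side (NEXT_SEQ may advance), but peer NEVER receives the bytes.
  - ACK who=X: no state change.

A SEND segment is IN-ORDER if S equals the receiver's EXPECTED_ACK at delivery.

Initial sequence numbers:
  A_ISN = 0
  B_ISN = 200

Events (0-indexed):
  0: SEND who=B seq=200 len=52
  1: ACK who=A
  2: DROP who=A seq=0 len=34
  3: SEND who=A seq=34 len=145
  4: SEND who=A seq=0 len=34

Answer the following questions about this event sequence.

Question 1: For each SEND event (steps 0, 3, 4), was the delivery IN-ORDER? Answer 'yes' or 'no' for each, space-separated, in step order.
Answer: yes no yes

Derivation:
Step 0: SEND seq=200 -> in-order
Step 3: SEND seq=34 -> out-of-order
Step 4: SEND seq=0 -> in-order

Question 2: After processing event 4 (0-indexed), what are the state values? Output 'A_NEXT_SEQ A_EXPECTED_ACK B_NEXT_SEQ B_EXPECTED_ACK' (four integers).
After event 0: A_seq=0 A_ack=252 B_seq=252 B_ack=0
After event 1: A_seq=0 A_ack=252 B_seq=252 B_ack=0
After event 2: A_seq=34 A_ack=252 B_seq=252 B_ack=0
After event 3: A_seq=179 A_ack=252 B_seq=252 B_ack=0
After event 4: A_seq=179 A_ack=252 B_seq=252 B_ack=179

179 252 252 179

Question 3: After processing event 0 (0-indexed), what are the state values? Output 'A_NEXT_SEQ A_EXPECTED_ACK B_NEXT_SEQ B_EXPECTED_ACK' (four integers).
After event 0: A_seq=0 A_ack=252 B_seq=252 B_ack=0

0 252 252 0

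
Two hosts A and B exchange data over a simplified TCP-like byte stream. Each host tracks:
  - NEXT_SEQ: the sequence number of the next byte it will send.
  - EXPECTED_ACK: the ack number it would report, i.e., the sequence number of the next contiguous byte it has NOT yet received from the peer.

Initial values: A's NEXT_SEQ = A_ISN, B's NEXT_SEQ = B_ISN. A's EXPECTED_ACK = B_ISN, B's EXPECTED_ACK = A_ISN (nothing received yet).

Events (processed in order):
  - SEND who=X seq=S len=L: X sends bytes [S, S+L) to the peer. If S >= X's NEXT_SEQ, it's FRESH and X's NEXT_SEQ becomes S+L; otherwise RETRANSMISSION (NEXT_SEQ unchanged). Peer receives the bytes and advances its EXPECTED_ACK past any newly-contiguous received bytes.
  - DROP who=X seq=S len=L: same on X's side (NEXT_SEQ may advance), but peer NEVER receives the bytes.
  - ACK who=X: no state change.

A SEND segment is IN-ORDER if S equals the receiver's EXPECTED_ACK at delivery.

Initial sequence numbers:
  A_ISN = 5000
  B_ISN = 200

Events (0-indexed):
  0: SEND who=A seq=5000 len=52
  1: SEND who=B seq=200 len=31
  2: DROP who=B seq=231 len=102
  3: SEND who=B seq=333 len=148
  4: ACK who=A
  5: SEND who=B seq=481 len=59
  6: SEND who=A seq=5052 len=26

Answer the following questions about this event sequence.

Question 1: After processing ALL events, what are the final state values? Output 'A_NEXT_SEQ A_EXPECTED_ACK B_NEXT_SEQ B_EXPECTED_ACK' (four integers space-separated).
Answer: 5078 231 540 5078

Derivation:
After event 0: A_seq=5052 A_ack=200 B_seq=200 B_ack=5052
After event 1: A_seq=5052 A_ack=231 B_seq=231 B_ack=5052
After event 2: A_seq=5052 A_ack=231 B_seq=333 B_ack=5052
After event 3: A_seq=5052 A_ack=231 B_seq=481 B_ack=5052
After event 4: A_seq=5052 A_ack=231 B_seq=481 B_ack=5052
After event 5: A_seq=5052 A_ack=231 B_seq=540 B_ack=5052
After event 6: A_seq=5078 A_ack=231 B_seq=540 B_ack=5078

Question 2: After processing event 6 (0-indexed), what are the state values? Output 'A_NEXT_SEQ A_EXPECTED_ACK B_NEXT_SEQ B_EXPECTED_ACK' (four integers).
After event 0: A_seq=5052 A_ack=200 B_seq=200 B_ack=5052
After event 1: A_seq=5052 A_ack=231 B_seq=231 B_ack=5052
After event 2: A_seq=5052 A_ack=231 B_seq=333 B_ack=5052
After event 3: A_seq=5052 A_ack=231 B_seq=481 B_ack=5052
After event 4: A_seq=5052 A_ack=231 B_seq=481 B_ack=5052
After event 5: A_seq=5052 A_ack=231 B_seq=540 B_ack=5052
After event 6: A_seq=5078 A_ack=231 B_seq=540 B_ack=5078

5078 231 540 5078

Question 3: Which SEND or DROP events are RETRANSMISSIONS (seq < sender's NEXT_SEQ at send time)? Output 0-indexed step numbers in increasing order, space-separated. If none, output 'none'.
Answer: none

Derivation:
Step 0: SEND seq=5000 -> fresh
Step 1: SEND seq=200 -> fresh
Step 2: DROP seq=231 -> fresh
Step 3: SEND seq=333 -> fresh
Step 5: SEND seq=481 -> fresh
Step 6: SEND seq=5052 -> fresh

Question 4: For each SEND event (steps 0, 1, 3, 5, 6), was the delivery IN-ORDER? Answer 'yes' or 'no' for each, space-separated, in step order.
Step 0: SEND seq=5000 -> in-order
Step 1: SEND seq=200 -> in-order
Step 3: SEND seq=333 -> out-of-order
Step 5: SEND seq=481 -> out-of-order
Step 6: SEND seq=5052 -> in-order

Answer: yes yes no no yes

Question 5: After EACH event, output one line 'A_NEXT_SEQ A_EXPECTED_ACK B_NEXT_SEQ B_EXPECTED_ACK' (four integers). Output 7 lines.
5052 200 200 5052
5052 231 231 5052
5052 231 333 5052
5052 231 481 5052
5052 231 481 5052
5052 231 540 5052
5078 231 540 5078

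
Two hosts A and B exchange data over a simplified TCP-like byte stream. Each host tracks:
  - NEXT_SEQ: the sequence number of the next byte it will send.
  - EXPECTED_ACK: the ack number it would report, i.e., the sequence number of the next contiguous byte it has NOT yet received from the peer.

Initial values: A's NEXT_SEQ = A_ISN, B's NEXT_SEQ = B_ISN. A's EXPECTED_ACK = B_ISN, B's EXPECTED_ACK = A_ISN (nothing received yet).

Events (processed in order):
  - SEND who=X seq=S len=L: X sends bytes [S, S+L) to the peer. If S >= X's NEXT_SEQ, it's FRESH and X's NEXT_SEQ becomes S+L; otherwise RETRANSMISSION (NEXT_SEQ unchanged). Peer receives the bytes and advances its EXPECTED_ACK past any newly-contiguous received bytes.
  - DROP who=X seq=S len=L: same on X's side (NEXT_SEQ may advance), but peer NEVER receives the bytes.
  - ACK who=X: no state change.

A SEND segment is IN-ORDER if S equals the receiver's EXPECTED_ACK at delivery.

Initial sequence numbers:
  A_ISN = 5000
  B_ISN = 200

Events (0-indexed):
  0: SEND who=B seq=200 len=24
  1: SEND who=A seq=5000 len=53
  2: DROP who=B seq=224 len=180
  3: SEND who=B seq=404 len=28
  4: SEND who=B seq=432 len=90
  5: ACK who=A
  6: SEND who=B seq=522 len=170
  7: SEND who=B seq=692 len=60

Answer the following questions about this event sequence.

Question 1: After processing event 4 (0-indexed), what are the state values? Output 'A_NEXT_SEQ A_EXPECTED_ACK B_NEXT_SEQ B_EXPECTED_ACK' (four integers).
After event 0: A_seq=5000 A_ack=224 B_seq=224 B_ack=5000
After event 1: A_seq=5053 A_ack=224 B_seq=224 B_ack=5053
After event 2: A_seq=5053 A_ack=224 B_seq=404 B_ack=5053
After event 3: A_seq=5053 A_ack=224 B_seq=432 B_ack=5053
After event 4: A_seq=5053 A_ack=224 B_seq=522 B_ack=5053

5053 224 522 5053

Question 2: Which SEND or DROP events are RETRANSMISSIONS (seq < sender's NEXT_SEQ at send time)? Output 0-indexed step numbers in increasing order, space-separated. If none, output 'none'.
Step 0: SEND seq=200 -> fresh
Step 1: SEND seq=5000 -> fresh
Step 2: DROP seq=224 -> fresh
Step 3: SEND seq=404 -> fresh
Step 4: SEND seq=432 -> fresh
Step 6: SEND seq=522 -> fresh
Step 7: SEND seq=692 -> fresh

Answer: none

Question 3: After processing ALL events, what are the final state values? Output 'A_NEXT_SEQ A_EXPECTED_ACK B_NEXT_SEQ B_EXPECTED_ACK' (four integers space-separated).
After event 0: A_seq=5000 A_ack=224 B_seq=224 B_ack=5000
After event 1: A_seq=5053 A_ack=224 B_seq=224 B_ack=5053
After event 2: A_seq=5053 A_ack=224 B_seq=404 B_ack=5053
After event 3: A_seq=5053 A_ack=224 B_seq=432 B_ack=5053
After event 4: A_seq=5053 A_ack=224 B_seq=522 B_ack=5053
After event 5: A_seq=5053 A_ack=224 B_seq=522 B_ack=5053
After event 6: A_seq=5053 A_ack=224 B_seq=692 B_ack=5053
After event 7: A_seq=5053 A_ack=224 B_seq=752 B_ack=5053

Answer: 5053 224 752 5053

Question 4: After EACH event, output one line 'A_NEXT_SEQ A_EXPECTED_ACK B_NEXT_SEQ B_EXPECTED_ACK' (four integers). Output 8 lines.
5000 224 224 5000
5053 224 224 5053
5053 224 404 5053
5053 224 432 5053
5053 224 522 5053
5053 224 522 5053
5053 224 692 5053
5053 224 752 5053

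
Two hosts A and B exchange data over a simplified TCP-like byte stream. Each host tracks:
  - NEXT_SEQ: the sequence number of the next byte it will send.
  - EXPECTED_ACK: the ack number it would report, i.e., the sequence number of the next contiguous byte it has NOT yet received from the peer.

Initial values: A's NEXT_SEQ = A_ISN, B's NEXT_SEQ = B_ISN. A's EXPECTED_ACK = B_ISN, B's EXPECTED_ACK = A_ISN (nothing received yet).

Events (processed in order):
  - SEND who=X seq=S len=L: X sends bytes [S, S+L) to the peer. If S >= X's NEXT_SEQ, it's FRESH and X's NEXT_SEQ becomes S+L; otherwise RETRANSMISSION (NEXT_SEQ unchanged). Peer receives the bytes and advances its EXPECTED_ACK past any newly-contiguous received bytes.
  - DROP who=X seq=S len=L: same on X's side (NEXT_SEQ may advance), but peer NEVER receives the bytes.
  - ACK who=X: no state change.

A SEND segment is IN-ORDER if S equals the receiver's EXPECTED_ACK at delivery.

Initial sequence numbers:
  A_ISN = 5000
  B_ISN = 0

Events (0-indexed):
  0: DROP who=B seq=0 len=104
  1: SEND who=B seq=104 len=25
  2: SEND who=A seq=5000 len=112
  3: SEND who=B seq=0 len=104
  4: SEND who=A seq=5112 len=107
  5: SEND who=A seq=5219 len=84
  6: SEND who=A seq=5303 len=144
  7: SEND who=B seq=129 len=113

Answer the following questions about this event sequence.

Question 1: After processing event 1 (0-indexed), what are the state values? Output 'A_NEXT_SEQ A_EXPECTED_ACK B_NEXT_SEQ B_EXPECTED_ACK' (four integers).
After event 0: A_seq=5000 A_ack=0 B_seq=104 B_ack=5000
After event 1: A_seq=5000 A_ack=0 B_seq=129 B_ack=5000

5000 0 129 5000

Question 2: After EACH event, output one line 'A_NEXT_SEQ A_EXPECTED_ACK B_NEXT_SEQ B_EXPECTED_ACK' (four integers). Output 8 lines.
5000 0 104 5000
5000 0 129 5000
5112 0 129 5112
5112 129 129 5112
5219 129 129 5219
5303 129 129 5303
5447 129 129 5447
5447 242 242 5447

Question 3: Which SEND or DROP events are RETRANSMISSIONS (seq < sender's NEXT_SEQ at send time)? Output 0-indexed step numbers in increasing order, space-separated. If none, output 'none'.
Answer: 3

Derivation:
Step 0: DROP seq=0 -> fresh
Step 1: SEND seq=104 -> fresh
Step 2: SEND seq=5000 -> fresh
Step 3: SEND seq=0 -> retransmit
Step 4: SEND seq=5112 -> fresh
Step 5: SEND seq=5219 -> fresh
Step 6: SEND seq=5303 -> fresh
Step 7: SEND seq=129 -> fresh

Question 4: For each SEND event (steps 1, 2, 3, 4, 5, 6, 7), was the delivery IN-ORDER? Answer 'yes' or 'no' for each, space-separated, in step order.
Step 1: SEND seq=104 -> out-of-order
Step 2: SEND seq=5000 -> in-order
Step 3: SEND seq=0 -> in-order
Step 4: SEND seq=5112 -> in-order
Step 5: SEND seq=5219 -> in-order
Step 6: SEND seq=5303 -> in-order
Step 7: SEND seq=129 -> in-order

Answer: no yes yes yes yes yes yes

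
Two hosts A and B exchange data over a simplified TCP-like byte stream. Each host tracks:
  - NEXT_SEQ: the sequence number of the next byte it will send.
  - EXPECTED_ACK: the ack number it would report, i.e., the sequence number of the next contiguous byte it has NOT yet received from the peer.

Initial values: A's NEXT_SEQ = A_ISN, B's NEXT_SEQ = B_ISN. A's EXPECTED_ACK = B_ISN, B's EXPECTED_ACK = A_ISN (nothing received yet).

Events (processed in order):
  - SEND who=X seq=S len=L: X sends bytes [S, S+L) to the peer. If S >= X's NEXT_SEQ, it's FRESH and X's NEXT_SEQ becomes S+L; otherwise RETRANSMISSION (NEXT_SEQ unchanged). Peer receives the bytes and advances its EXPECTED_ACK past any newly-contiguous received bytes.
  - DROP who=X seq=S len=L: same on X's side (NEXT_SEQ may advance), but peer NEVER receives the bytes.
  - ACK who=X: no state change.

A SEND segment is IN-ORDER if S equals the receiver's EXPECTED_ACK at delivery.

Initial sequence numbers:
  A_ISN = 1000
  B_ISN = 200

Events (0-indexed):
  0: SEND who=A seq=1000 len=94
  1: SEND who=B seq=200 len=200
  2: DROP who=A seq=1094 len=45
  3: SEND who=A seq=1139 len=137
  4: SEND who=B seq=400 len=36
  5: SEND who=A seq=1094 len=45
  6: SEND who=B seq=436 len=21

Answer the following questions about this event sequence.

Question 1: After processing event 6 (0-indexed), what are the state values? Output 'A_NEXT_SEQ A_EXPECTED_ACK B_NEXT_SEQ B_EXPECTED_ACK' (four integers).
After event 0: A_seq=1094 A_ack=200 B_seq=200 B_ack=1094
After event 1: A_seq=1094 A_ack=400 B_seq=400 B_ack=1094
After event 2: A_seq=1139 A_ack=400 B_seq=400 B_ack=1094
After event 3: A_seq=1276 A_ack=400 B_seq=400 B_ack=1094
After event 4: A_seq=1276 A_ack=436 B_seq=436 B_ack=1094
After event 5: A_seq=1276 A_ack=436 B_seq=436 B_ack=1276
After event 6: A_seq=1276 A_ack=457 B_seq=457 B_ack=1276

1276 457 457 1276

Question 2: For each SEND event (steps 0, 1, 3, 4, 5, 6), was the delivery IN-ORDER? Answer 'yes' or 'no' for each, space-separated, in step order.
Answer: yes yes no yes yes yes

Derivation:
Step 0: SEND seq=1000 -> in-order
Step 1: SEND seq=200 -> in-order
Step 3: SEND seq=1139 -> out-of-order
Step 4: SEND seq=400 -> in-order
Step 5: SEND seq=1094 -> in-order
Step 6: SEND seq=436 -> in-order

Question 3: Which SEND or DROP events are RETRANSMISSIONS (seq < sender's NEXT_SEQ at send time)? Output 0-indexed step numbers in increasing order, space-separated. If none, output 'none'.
Step 0: SEND seq=1000 -> fresh
Step 1: SEND seq=200 -> fresh
Step 2: DROP seq=1094 -> fresh
Step 3: SEND seq=1139 -> fresh
Step 4: SEND seq=400 -> fresh
Step 5: SEND seq=1094 -> retransmit
Step 6: SEND seq=436 -> fresh

Answer: 5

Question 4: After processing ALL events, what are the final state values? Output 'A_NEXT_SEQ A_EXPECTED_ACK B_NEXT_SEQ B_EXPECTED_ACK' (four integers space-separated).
Answer: 1276 457 457 1276

Derivation:
After event 0: A_seq=1094 A_ack=200 B_seq=200 B_ack=1094
After event 1: A_seq=1094 A_ack=400 B_seq=400 B_ack=1094
After event 2: A_seq=1139 A_ack=400 B_seq=400 B_ack=1094
After event 3: A_seq=1276 A_ack=400 B_seq=400 B_ack=1094
After event 4: A_seq=1276 A_ack=436 B_seq=436 B_ack=1094
After event 5: A_seq=1276 A_ack=436 B_seq=436 B_ack=1276
After event 6: A_seq=1276 A_ack=457 B_seq=457 B_ack=1276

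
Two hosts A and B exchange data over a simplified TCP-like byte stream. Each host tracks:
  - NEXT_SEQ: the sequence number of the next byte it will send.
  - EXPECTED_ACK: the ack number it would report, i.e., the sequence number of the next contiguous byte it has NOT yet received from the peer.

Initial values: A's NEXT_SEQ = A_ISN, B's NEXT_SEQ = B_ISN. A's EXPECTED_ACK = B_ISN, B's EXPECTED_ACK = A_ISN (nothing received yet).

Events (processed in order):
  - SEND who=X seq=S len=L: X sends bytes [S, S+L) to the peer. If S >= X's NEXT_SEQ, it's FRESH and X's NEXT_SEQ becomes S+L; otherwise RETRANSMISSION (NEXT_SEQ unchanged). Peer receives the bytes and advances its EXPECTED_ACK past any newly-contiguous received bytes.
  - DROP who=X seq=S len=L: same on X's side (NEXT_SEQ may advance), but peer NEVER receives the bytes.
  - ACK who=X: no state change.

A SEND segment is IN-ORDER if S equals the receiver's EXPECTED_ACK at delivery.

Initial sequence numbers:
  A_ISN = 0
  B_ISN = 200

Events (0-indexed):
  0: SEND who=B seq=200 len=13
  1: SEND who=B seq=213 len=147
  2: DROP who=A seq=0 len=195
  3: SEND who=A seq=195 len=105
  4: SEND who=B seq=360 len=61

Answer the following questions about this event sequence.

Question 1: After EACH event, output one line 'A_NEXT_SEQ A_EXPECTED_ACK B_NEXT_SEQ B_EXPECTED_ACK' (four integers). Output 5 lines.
0 213 213 0
0 360 360 0
195 360 360 0
300 360 360 0
300 421 421 0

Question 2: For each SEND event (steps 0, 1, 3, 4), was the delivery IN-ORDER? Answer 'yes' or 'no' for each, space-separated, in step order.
Answer: yes yes no yes

Derivation:
Step 0: SEND seq=200 -> in-order
Step 1: SEND seq=213 -> in-order
Step 3: SEND seq=195 -> out-of-order
Step 4: SEND seq=360 -> in-order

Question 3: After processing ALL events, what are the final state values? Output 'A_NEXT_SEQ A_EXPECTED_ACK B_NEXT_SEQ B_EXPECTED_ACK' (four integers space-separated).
Answer: 300 421 421 0

Derivation:
After event 0: A_seq=0 A_ack=213 B_seq=213 B_ack=0
After event 1: A_seq=0 A_ack=360 B_seq=360 B_ack=0
After event 2: A_seq=195 A_ack=360 B_seq=360 B_ack=0
After event 3: A_seq=300 A_ack=360 B_seq=360 B_ack=0
After event 4: A_seq=300 A_ack=421 B_seq=421 B_ack=0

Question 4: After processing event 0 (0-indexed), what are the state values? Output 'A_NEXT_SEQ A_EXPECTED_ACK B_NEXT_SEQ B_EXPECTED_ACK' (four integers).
After event 0: A_seq=0 A_ack=213 B_seq=213 B_ack=0

0 213 213 0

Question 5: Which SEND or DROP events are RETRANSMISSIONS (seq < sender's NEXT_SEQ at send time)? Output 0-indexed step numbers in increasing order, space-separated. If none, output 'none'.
Answer: none

Derivation:
Step 0: SEND seq=200 -> fresh
Step 1: SEND seq=213 -> fresh
Step 2: DROP seq=0 -> fresh
Step 3: SEND seq=195 -> fresh
Step 4: SEND seq=360 -> fresh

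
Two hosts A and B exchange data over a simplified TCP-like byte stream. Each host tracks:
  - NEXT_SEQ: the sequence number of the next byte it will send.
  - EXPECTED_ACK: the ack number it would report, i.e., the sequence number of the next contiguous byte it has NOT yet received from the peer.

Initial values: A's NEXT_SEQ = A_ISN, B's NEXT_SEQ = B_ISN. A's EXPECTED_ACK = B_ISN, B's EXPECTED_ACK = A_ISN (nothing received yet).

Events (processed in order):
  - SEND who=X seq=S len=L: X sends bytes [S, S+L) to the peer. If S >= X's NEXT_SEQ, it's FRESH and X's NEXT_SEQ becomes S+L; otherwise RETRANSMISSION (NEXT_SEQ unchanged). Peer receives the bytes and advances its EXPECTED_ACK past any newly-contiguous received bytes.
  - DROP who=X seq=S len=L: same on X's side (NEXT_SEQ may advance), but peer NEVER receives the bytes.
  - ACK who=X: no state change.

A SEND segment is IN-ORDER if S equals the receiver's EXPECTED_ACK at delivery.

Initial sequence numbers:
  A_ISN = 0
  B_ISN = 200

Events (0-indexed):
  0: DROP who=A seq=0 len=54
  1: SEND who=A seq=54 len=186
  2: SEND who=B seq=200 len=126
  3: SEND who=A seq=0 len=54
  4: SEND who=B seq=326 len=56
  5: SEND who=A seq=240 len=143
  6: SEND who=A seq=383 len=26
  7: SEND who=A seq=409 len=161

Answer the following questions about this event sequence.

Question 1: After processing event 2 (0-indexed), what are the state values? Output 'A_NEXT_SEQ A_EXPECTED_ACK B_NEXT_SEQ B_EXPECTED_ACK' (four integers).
After event 0: A_seq=54 A_ack=200 B_seq=200 B_ack=0
After event 1: A_seq=240 A_ack=200 B_seq=200 B_ack=0
After event 2: A_seq=240 A_ack=326 B_seq=326 B_ack=0

240 326 326 0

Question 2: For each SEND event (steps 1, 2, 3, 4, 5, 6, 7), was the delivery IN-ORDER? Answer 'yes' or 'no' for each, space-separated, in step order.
Step 1: SEND seq=54 -> out-of-order
Step 2: SEND seq=200 -> in-order
Step 3: SEND seq=0 -> in-order
Step 4: SEND seq=326 -> in-order
Step 5: SEND seq=240 -> in-order
Step 6: SEND seq=383 -> in-order
Step 7: SEND seq=409 -> in-order

Answer: no yes yes yes yes yes yes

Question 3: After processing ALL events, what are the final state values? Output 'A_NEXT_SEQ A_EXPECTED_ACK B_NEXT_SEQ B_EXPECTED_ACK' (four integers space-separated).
After event 0: A_seq=54 A_ack=200 B_seq=200 B_ack=0
After event 1: A_seq=240 A_ack=200 B_seq=200 B_ack=0
After event 2: A_seq=240 A_ack=326 B_seq=326 B_ack=0
After event 3: A_seq=240 A_ack=326 B_seq=326 B_ack=240
After event 4: A_seq=240 A_ack=382 B_seq=382 B_ack=240
After event 5: A_seq=383 A_ack=382 B_seq=382 B_ack=383
After event 6: A_seq=409 A_ack=382 B_seq=382 B_ack=409
After event 7: A_seq=570 A_ack=382 B_seq=382 B_ack=570

Answer: 570 382 382 570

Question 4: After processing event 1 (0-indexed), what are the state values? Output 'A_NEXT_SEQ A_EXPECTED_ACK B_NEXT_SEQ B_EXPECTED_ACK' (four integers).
After event 0: A_seq=54 A_ack=200 B_seq=200 B_ack=0
After event 1: A_seq=240 A_ack=200 B_seq=200 B_ack=0

240 200 200 0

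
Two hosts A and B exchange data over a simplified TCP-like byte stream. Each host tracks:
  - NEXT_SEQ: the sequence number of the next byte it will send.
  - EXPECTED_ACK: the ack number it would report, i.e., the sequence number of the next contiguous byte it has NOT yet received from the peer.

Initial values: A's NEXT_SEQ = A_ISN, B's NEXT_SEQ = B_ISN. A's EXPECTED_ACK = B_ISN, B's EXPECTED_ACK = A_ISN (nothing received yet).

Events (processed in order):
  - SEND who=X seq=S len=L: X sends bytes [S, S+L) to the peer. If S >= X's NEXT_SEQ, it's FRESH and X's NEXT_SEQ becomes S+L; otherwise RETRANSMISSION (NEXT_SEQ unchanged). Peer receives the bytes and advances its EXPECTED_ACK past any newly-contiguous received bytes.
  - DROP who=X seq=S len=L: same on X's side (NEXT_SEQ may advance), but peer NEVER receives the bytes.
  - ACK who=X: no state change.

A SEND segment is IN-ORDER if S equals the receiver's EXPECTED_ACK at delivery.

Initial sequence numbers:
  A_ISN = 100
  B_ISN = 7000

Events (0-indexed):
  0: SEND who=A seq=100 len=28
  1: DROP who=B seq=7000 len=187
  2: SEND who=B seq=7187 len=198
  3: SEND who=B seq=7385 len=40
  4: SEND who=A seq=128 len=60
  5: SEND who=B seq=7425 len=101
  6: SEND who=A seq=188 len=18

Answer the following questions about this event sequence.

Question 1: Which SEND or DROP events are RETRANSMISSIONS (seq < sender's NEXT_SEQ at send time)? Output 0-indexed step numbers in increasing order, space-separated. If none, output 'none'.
Step 0: SEND seq=100 -> fresh
Step 1: DROP seq=7000 -> fresh
Step 2: SEND seq=7187 -> fresh
Step 3: SEND seq=7385 -> fresh
Step 4: SEND seq=128 -> fresh
Step 5: SEND seq=7425 -> fresh
Step 6: SEND seq=188 -> fresh

Answer: none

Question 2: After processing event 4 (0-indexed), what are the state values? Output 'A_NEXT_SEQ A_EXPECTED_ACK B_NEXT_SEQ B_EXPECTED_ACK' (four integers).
After event 0: A_seq=128 A_ack=7000 B_seq=7000 B_ack=128
After event 1: A_seq=128 A_ack=7000 B_seq=7187 B_ack=128
After event 2: A_seq=128 A_ack=7000 B_seq=7385 B_ack=128
After event 3: A_seq=128 A_ack=7000 B_seq=7425 B_ack=128
After event 4: A_seq=188 A_ack=7000 B_seq=7425 B_ack=188

188 7000 7425 188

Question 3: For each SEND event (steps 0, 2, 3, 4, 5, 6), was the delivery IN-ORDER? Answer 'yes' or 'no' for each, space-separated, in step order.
Step 0: SEND seq=100 -> in-order
Step 2: SEND seq=7187 -> out-of-order
Step 3: SEND seq=7385 -> out-of-order
Step 4: SEND seq=128 -> in-order
Step 5: SEND seq=7425 -> out-of-order
Step 6: SEND seq=188 -> in-order

Answer: yes no no yes no yes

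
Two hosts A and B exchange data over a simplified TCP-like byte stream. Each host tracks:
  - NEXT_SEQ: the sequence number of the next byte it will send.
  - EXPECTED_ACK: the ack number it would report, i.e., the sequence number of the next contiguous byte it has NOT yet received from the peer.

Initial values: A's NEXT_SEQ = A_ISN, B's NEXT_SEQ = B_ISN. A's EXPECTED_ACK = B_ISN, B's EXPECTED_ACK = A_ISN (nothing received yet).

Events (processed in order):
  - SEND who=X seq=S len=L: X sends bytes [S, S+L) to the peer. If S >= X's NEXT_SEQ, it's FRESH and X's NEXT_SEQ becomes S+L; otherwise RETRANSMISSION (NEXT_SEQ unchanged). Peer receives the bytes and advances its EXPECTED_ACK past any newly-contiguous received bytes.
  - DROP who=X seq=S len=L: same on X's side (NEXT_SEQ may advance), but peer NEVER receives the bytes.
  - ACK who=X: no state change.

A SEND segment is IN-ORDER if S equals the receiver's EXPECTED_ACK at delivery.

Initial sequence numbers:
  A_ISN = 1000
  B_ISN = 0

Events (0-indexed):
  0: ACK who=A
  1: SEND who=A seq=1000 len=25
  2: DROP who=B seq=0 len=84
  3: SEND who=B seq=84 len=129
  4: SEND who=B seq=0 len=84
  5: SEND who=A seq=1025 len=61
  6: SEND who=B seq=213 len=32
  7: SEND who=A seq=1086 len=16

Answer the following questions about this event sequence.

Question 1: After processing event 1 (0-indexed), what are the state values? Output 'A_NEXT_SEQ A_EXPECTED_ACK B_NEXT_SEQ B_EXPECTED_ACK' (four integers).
After event 0: A_seq=1000 A_ack=0 B_seq=0 B_ack=1000
After event 1: A_seq=1025 A_ack=0 B_seq=0 B_ack=1025

1025 0 0 1025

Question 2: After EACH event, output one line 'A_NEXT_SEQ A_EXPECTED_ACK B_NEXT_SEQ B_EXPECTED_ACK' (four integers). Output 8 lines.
1000 0 0 1000
1025 0 0 1025
1025 0 84 1025
1025 0 213 1025
1025 213 213 1025
1086 213 213 1086
1086 245 245 1086
1102 245 245 1102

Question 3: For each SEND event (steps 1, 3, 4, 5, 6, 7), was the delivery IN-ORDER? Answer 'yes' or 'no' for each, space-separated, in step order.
Step 1: SEND seq=1000 -> in-order
Step 3: SEND seq=84 -> out-of-order
Step 4: SEND seq=0 -> in-order
Step 5: SEND seq=1025 -> in-order
Step 6: SEND seq=213 -> in-order
Step 7: SEND seq=1086 -> in-order

Answer: yes no yes yes yes yes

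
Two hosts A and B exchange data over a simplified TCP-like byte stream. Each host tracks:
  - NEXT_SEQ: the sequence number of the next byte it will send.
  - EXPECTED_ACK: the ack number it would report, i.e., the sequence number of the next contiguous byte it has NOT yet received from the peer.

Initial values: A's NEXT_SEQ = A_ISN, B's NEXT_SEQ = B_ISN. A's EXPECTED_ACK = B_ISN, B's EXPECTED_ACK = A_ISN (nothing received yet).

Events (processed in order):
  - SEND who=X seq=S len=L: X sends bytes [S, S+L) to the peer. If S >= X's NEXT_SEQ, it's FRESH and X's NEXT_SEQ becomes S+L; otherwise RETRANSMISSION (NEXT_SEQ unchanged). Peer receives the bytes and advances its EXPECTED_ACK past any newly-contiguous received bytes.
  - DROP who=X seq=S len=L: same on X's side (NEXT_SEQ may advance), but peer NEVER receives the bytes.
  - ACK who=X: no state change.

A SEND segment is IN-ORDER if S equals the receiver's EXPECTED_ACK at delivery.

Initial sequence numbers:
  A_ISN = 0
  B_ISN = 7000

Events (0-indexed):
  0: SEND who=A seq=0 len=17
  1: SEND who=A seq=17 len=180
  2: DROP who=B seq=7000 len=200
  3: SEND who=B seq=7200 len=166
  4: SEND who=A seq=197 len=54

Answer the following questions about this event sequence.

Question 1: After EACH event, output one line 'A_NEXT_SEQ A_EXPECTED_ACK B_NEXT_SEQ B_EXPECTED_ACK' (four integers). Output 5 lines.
17 7000 7000 17
197 7000 7000 197
197 7000 7200 197
197 7000 7366 197
251 7000 7366 251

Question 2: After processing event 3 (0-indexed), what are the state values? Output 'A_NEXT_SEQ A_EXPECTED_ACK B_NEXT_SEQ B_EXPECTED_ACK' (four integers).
After event 0: A_seq=17 A_ack=7000 B_seq=7000 B_ack=17
After event 1: A_seq=197 A_ack=7000 B_seq=7000 B_ack=197
After event 2: A_seq=197 A_ack=7000 B_seq=7200 B_ack=197
After event 3: A_seq=197 A_ack=7000 B_seq=7366 B_ack=197

197 7000 7366 197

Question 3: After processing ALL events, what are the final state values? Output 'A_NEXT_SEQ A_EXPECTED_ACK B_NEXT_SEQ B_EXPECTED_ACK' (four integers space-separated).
Answer: 251 7000 7366 251

Derivation:
After event 0: A_seq=17 A_ack=7000 B_seq=7000 B_ack=17
After event 1: A_seq=197 A_ack=7000 B_seq=7000 B_ack=197
After event 2: A_seq=197 A_ack=7000 B_seq=7200 B_ack=197
After event 3: A_seq=197 A_ack=7000 B_seq=7366 B_ack=197
After event 4: A_seq=251 A_ack=7000 B_seq=7366 B_ack=251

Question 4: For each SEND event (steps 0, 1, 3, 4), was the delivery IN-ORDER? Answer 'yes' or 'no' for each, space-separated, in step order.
Step 0: SEND seq=0 -> in-order
Step 1: SEND seq=17 -> in-order
Step 3: SEND seq=7200 -> out-of-order
Step 4: SEND seq=197 -> in-order

Answer: yes yes no yes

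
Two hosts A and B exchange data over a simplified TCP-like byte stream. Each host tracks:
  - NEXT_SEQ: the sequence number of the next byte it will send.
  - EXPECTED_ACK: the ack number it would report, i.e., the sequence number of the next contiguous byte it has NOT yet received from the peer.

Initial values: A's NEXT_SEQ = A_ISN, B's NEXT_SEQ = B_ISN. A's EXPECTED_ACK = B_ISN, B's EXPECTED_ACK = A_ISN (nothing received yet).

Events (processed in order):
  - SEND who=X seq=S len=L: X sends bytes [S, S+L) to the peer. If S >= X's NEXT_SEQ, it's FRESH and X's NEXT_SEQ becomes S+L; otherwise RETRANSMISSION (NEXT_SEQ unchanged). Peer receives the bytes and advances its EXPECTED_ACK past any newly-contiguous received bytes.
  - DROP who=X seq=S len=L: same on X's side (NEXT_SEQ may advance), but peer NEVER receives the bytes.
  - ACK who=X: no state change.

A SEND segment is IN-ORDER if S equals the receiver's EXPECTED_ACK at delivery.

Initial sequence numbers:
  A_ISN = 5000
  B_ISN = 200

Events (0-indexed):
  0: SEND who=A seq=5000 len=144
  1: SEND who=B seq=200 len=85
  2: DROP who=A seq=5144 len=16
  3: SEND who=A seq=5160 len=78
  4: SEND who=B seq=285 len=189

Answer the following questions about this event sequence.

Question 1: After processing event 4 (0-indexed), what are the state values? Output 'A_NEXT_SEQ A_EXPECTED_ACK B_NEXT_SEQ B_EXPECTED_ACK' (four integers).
After event 0: A_seq=5144 A_ack=200 B_seq=200 B_ack=5144
After event 1: A_seq=5144 A_ack=285 B_seq=285 B_ack=5144
After event 2: A_seq=5160 A_ack=285 B_seq=285 B_ack=5144
After event 3: A_seq=5238 A_ack=285 B_seq=285 B_ack=5144
After event 4: A_seq=5238 A_ack=474 B_seq=474 B_ack=5144

5238 474 474 5144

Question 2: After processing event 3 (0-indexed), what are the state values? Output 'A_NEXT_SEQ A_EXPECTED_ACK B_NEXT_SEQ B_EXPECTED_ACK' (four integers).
After event 0: A_seq=5144 A_ack=200 B_seq=200 B_ack=5144
After event 1: A_seq=5144 A_ack=285 B_seq=285 B_ack=5144
After event 2: A_seq=5160 A_ack=285 B_seq=285 B_ack=5144
After event 3: A_seq=5238 A_ack=285 B_seq=285 B_ack=5144

5238 285 285 5144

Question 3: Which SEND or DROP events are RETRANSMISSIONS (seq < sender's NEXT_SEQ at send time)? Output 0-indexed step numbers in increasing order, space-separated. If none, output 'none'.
Answer: none

Derivation:
Step 0: SEND seq=5000 -> fresh
Step 1: SEND seq=200 -> fresh
Step 2: DROP seq=5144 -> fresh
Step 3: SEND seq=5160 -> fresh
Step 4: SEND seq=285 -> fresh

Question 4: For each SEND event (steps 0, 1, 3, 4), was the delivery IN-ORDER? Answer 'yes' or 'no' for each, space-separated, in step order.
Answer: yes yes no yes

Derivation:
Step 0: SEND seq=5000 -> in-order
Step 1: SEND seq=200 -> in-order
Step 3: SEND seq=5160 -> out-of-order
Step 4: SEND seq=285 -> in-order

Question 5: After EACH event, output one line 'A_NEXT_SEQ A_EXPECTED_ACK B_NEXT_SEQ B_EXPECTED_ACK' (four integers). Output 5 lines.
5144 200 200 5144
5144 285 285 5144
5160 285 285 5144
5238 285 285 5144
5238 474 474 5144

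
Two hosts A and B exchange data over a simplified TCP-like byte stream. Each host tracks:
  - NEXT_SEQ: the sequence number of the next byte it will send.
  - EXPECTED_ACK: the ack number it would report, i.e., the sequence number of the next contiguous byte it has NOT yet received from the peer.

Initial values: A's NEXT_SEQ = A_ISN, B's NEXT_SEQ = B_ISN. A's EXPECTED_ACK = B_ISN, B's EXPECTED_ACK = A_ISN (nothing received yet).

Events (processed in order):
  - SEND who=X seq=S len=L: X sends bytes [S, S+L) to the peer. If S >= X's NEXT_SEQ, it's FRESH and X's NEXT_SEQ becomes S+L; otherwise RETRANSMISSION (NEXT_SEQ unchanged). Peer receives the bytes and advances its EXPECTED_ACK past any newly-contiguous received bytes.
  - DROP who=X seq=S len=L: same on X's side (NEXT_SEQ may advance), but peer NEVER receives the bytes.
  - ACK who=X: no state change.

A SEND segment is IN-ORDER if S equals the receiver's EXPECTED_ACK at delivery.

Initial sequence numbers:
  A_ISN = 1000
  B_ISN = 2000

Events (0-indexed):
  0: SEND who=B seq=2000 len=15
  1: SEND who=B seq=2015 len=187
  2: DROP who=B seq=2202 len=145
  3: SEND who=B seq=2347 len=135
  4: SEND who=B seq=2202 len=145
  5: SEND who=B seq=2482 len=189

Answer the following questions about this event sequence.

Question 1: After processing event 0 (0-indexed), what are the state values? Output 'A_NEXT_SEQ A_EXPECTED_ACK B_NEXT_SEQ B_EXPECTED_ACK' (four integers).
After event 0: A_seq=1000 A_ack=2015 B_seq=2015 B_ack=1000

1000 2015 2015 1000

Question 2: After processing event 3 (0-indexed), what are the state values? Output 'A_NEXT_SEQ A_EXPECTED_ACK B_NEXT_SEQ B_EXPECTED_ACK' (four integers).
After event 0: A_seq=1000 A_ack=2015 B_seq=2015 B_ack=1000
After event 1: A_seq=1000 A_ack=2202 B_seq=2202 B_ack=1000
After event 2: A_seq=1000 A_ack=2202 B_seq=2347 B_ack=1000
After event 3: A_seq=1000 A_ack=2202 B_seq=2482 B_ack=1000

1000 2202 2482 1000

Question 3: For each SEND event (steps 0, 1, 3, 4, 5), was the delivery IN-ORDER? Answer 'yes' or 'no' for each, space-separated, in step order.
Answer: yes yes no yes yes

Derivation:
Step 0: SEND seq=2000 -> in-order
Step 1: SEND seq=2015 -> in-order
Step 3: SEND seq=2347 -> out-of-order
Step 4: SEND seq=2202 -> in-order
Step 5: SEND seq=2482 -> in-order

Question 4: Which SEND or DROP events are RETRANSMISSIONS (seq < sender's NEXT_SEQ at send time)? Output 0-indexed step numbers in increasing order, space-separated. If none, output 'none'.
Step 0: SEND seq=2000 -> fresh
Step 1: SEND seq=2015 -> fresh
Step 2: DROP seq=2202 -> fresh
Step 3: SEND seq=2347 -> fresh
Step 4: SEND seq=2202 -> retransmit
Step 5: SEND seq=2482 -> fresh

Answer: 4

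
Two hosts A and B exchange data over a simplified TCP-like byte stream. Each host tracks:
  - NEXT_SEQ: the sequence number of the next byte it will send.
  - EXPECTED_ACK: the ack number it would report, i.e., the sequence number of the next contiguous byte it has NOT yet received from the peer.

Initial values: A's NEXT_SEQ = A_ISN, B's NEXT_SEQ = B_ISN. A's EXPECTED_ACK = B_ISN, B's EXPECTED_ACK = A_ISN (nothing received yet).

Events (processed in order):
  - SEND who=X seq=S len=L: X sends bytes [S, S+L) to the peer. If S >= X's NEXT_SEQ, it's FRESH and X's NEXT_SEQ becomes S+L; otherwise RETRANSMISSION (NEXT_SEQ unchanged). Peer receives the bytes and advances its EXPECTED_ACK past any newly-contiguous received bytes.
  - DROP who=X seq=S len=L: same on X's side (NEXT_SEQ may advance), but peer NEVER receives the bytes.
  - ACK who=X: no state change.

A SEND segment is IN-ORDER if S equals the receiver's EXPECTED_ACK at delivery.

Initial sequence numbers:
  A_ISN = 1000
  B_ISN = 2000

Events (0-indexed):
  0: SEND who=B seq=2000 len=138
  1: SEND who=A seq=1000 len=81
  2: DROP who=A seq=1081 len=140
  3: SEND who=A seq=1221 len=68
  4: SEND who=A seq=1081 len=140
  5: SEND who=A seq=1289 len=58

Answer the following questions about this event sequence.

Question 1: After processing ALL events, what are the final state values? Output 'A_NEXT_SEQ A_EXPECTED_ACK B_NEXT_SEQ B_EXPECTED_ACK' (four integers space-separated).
Answer: 1347 2138 2138 1347

Derivation:
After event 0: A_seq=1000 A_ack=2138 B_seq=2138 B_ack=1000
After event 1: A_seq=1081 A_ack=2138 B_seq=2138 B_ack=1081
After event 2: A_seq=1221 A_ack=2138 B_seq=2138 B_ack=1081
After event 3: A_seq=1289 A_ack=2138 B_seq=2138 B_ack=1081
After event 4: A_seq=1289 A_ack=2138 B_seq=2138 B_ack=1289
After event 5: A_seq=1347 A_ack=2138 B_seq=2138 B_ack=1347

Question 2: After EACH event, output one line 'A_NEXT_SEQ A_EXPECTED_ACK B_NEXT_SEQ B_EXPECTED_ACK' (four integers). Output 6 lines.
1000 2138 2138 1000
1081 2138 2138 1081
1221 2138 2138 1081
1289 2138 2138 1081
1289 2138 2138 1289
1347 2138 2138 1347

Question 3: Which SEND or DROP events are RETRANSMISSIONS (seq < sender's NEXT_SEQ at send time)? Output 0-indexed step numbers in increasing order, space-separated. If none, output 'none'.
Answer: 4

Derivation:
Step 0: SEND seq=2000 -> fresh
Step 1: SEND seq=1000 -> fresh
Step 2: DROP seq=1081 -> fresh
Step 3: SEND seq=1221 -> fresh
Step 4: SEND seq=1081 -> retransmit
Step 5: SEND seq=1289 -> fresh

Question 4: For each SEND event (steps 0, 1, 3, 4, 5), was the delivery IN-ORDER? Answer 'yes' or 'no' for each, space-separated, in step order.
Answer: yes yes no yes yes

Derivation:
Step 0: SEND seq=2000 -> in-order
Step 1: SEND seq=1000 -> in-order
Step 3: SEND seq=1221 -> out-of-order
Step 4: SEND seq=1081 -> in-order
Step 5: SEND seq=1289 -> in-order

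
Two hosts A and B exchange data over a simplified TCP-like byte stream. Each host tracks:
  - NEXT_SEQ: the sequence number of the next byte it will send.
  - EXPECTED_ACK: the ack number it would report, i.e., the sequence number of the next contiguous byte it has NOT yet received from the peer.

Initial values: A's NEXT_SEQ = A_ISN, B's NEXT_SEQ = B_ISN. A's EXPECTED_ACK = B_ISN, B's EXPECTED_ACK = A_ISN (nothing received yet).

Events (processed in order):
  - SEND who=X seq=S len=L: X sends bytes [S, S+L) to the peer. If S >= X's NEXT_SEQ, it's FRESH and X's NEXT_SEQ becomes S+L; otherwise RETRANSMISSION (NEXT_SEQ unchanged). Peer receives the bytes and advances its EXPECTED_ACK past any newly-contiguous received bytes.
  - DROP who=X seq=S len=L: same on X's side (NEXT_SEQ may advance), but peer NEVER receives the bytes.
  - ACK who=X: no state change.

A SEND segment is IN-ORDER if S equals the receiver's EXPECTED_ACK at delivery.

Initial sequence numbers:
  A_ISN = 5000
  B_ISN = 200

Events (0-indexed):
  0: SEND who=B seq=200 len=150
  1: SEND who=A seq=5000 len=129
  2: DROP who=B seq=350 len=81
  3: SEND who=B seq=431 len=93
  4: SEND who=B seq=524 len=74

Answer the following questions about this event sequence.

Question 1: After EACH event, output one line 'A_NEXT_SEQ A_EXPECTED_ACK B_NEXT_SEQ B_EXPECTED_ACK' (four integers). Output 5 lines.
5000 350 350 5000
5129 350 350 5129
5129 350 431 5129
5129 350 524 5129
5129 350 598 5129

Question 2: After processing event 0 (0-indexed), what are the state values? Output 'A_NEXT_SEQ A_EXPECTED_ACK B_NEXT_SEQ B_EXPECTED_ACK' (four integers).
After event 0: A_seq=5000 A_ack=350 B_seq=350 B_ack=5000

5000 350 350 5000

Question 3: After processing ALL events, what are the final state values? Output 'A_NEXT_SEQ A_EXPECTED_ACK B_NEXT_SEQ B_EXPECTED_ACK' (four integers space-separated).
After event 0: A_seq=5000 A_ack=350 B_seq=350 B_ack=5000
After event 1: A_seq=5129 A_ack=350 B_seq=350 B_ack=5129
After event 2: A_seq=5129 A_ack=350 B_seq=431 B_ack=5129
After event 3: A_seq=5129 A_ack=350 B_seq=524 B_ack=5129
After event 4: A_seq=5129 A_ack=350 B_seq=598 B_ack=5129

Answer: 5129 350 598 5129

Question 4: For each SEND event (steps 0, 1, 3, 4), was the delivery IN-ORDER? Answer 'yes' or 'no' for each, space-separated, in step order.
Answer: yes yes no no

Derivation:
Step 0: SEND seq=200 -> in-order
Step 1: SEND seq=5000 -> in-order
Step 3: SEND seq=431 -> out-of-order
Step 4: SEND seq=524 -> out-of-order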